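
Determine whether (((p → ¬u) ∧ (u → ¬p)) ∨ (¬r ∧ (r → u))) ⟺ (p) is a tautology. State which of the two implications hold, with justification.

Both directions fail.

(→) This fails. Under r = F, u = F, p = F, the left side is true but the right side is false.

(←) This fails. Under r = T, u = T, p = T, the left side is false but the right side is true.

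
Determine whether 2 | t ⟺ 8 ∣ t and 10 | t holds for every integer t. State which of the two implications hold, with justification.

Converse. Suppose 8 ∣ t and 10 ∣ t. Any common multiple of 8 and 10 is a multiple of their lcm; here lcm(8, 10) = 8·10/gcd(8, 10) = 80/2 = 40, so 40 ∣ t. Since 2 ∣ 40, it follows that 2 ∣ t.

Forward direction. This fails: take t = 2. Certainly 2 ∣ 2, but 8 ∤ 2.

(⇒) fails; (⇐) holds.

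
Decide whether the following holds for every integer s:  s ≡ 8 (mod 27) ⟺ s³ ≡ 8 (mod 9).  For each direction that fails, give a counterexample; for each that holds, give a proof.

The forward direction holds; the converse fails.

(⇒) Suppose s ≡ 8 (mod 27). Then s³ ≡ 8³ = 512 (mod 27), and since 9 ∣ 27, also s³ ≡ 8 (mod 9).

(⇐) This fails: take s = 2. Then 2³ = 8 ≡ 8 (mod 9), yet 2 ≡ 2 (mod 27), not 8.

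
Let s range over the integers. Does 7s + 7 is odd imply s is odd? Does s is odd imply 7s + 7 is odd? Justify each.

Neither implication holds.

(→) This fails: s = 6 gives 7s + 7 = 49, which is odd, but 6 is even, not odd.

(←) This also fails: s = 7 is odd, but 7s + 7 = 56 is even, not odd.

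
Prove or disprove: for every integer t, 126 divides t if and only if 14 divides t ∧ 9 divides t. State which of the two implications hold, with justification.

Both directions hold.

Converse. Suppose 14 ∣ t and 9 ∣ t. Any common multiple of 14 and 9 is a multiple of their lcm; here gcd(14, 9) = 1, so lcm(14, 9) = 14·9 = 126, so 126 ∣ t.

Forward direction. If 126 ∣ t, write t = 126q. Since 126 = 9·14, t = 14·(9q), so 14 ∣ t; and since 126 = 14·9, t = 9·(14q), so 9 ∣ t.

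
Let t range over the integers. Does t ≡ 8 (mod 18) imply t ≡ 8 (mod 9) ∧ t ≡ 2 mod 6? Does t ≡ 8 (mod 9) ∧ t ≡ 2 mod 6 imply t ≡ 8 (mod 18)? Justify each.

(→) Suppose t ≡ 8 (mod 18); write t = 18j + 8. Since 9 ∣ 18, reducing mod 9 gives t ≡ 8 (mod 9); since 6 ∣ 18, reducing mod 6 gives t ≡ 8 ≡ 2 (mod 6).

(←) Conversely, if t ≡ 8 (mod 9) and t ≡ 2 (mod 6), then by the Chinese remainder theorem t ≡ 8 (mod 18). This is exactly t ≡ 8 (mod 18).

The biconditional holds.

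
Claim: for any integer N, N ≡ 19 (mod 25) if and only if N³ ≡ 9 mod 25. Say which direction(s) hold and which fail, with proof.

[⇐] Suppose N³ ≡ 9 (mod 25). The only residue r in {0, …, 24} with r³ ≡ 9 (mod 25) is r = 19, so N ≡ 19 (mod 25).

[⇒] Suppose N ≡ 19 (mod 25). Write N = 25j + 19. Then (25j + 19)³ = 15625j³ + 35625j² + 27075j + 6859 = 25(625j³ + 1425j² + 1083j + 274) + 9, so N³ ≡ 9 (mod 25).

Equivalent; both directions hold.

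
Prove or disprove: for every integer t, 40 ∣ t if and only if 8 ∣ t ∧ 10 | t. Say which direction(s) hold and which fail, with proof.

Both directions hold; the statement is true.

[⇒] If 40 ∣ t, write t = 40q. Since 40 = 5·8, t = 8·(5q), so 8 ∣ t; and since 40 = 4·10, t = 10·(4q), so 10 ∣ t.

[⇐] Suppose 8 ∣ t and 10 ∣ t. Any common multiple of 8 and 10 is a multiple of their lcm; here lcm(8, 10) = 8·10/gcd(8, 10) = 80/2 = 40, so 40 ∣ t.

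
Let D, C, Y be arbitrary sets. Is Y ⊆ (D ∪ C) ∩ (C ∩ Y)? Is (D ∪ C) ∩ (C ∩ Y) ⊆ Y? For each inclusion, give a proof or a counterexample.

(⊆) This inclusion fails. Take D = ∅, C = ∅, Y = {1}; then 1 ∈ Y but 1 ∉ (D ∪ C) ∩ (C ∩ Y).

(⊇) Let x ∈ (D ∪ C) ∩ (C ∩ Y). Then either x ∈ C ∩ Y and x ∉ D; or x ∈ D ∩ C ∩ Y. In each case x ∈ Y, so (D ∪ C) ∩ (C ∩ Y) ⊆ Y.

(⊆) fails; (⊇) holds.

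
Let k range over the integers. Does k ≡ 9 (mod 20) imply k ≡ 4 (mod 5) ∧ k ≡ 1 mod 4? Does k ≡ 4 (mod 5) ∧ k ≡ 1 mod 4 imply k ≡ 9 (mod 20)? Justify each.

Both directions hold.

[⇒] Suppose k ≡ 9 (mod 20); write k = 20j + 9. Since 5 ∣ 20, reducing mod 5 gives k ≡ 9 ≡ 4 (mod 5); since 4 ∣ 20, reducing mod 4 gives k ≡ 9 ≡ 1 (mod 4).

[⇐] Conversely, if k ≡ 4 (mod 5) and k ≡ 1 (mod 4), then by the Chinese remainder theorem k ≡ 9 (mod 20). This is exactly k ≡ 9 (mod 20).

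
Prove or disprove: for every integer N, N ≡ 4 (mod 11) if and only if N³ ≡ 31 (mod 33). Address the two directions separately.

Forward direction. This fails: take N = 15. Then 15 ≡ 4 (mod 11), but 15³ = 3375 ≡ 9 (mod 33), not 31.

Converse. The residues r modulo 33 with r³ ≡ 31 (mod 33) are exactly {4}, and each is ≡ 4 (mod 11).

Only the reverse direction holds.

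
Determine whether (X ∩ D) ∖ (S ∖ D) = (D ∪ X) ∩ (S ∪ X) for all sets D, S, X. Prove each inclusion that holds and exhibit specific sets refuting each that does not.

Only the forward inclusion holds.

(⟹) Let x ∈ (X ∩ D) ∖ (S ∖ D). Then either x ∈ D ∩ X and x ∉ S; or x ∈ D ∩ S ∩ X. In each case x ∈ (D ∪ X) ∩ (S ∪ X), so (X ∩ D) ∖ (S ∖ D) ⊆ (D ∪ X) ∩ (S ∪ X).

(⟸) This inclusion fails. Take D = {1}, S = {1}, X = ∅; then 1 ∈ (D ∪ X) ∩ (S ∪ X) but 1 ∉ (X ∩ D) ∖ (S ∖ D).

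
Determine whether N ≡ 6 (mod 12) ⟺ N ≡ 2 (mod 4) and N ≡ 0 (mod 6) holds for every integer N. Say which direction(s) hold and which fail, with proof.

Both directions hold; the statement is true.

(→) Suppose N ≡ 6 (mod 12); write N = 12j + 6. Since 4 ∣ 12, reducing mod 4 gives N ≡ 6 ≡ 2 (mod 4); since 6 ∣ 12, reducing mod 6 gives N ≡ 6 ≡ 0 (mod 6).

(←) Conversely, if N ≡ 2 (mod 4) and N ≡ 0 (mod 6), then by the Chinese remainder theorem N ≡ 6 (mod 12). This is exactly N ≡ 6 (mod 12).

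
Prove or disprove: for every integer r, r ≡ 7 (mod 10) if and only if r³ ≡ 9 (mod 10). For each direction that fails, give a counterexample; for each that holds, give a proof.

Forward direction. This fails: take r = 7. Then 7 ≡ 7 (mod 10), but 7³ = 343 ≡ 3 (mod 10), not 9.

Converse. This fails: take r = 9. Then 9³ = 729 ≡ 9 (mod 10), yet 9 ≡ 9 (mod 10), not 7.

Neither direction holds.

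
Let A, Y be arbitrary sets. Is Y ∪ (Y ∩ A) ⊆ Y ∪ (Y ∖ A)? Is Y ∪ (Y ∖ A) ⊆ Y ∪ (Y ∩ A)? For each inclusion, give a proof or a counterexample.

Forward inclusion. Let x ∈ Y ∪ (Y ∩ A). Then either x ∈ Y and x ∉ A; or x ∈ A ∩ Y. In each case x ∈ Y ∪ (Y ∖ A), so Y ∪ (Y ∩ A) ⊆ Y ∪ (Y ∖ A).

Reverse inclusion. Let x ∈ Y ∪ (Y ∖ A). Then either x ∈ Y and x ∉ A; or x ∈ A ∩ Y. In each case x ∈ Y ∪ (Y ∩ A), so Y ∪ (Y ∖ A) ⊆ Y ∪ (Y ∩ A).

Both inclusions hold.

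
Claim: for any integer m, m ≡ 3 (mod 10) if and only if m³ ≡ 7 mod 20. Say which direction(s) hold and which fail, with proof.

(⇒) fails; (⇐) holds.

[⇒] This fails: take m = 13. Then 13 ≡ 3 (mod 10), but 13³ = 2197 ≡ 17 (mod 20), not 7.

[⇐] Conversely, the residues r modulo 20 with r³ ≡ 7 (mod 20) are exactly {3}, and each is ≡ 3 (mod 10).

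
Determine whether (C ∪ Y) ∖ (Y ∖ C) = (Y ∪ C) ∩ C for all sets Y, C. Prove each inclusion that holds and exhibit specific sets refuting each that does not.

Forward inclusion. Let x ∈ (C ∪ Y) ∖ (Y ∖ C). Then either x ∈ C and x ∉ Y; or x ∈ Y ∩ C. In each case x ∈ (Y ∪ C) ∩ C, so (C ∪ Y) ∖ (Y ∖ C) ⊆ (Y ∪ C) ∩ C.

Reverse inclusion. Let x ∈ (Y ∪ C) ∩ C. Then either x ∈ C and x ∉ Y; or x ∈ Y ∩ C. In each case x ∈ (C ∪ Y) ∖ (Y ∖ C), so (Y ∪ C) ∩ C ⊆ (C ∪ Y) ∖ (Y ∖ C).

Both inclusions hold; the sets are equal.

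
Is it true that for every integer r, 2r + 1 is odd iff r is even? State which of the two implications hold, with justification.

Only the converse holds.

Converse. Suppose r is even. Since 2 is even, 2r is even for every r, so 2r + 1 has the same parity as 1, which is odd. Hence 2r + 1 is odd.

Forward direction. This fails: take r = 5. Then 2r + 1 = 11, which is odd, yet r = 5 is odd, not even.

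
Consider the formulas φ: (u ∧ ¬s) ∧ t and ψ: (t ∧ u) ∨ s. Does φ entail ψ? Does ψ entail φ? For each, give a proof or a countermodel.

The forward direction holds; the converse fails.

(→) Assume the antecedent. If t is true, the antecedent forces (t = T, u = T, s = F), and (t ∧ u) ∨ s holds there. If t is false, the antecedent cannot hold. Either way (t ∧ u) ∨ s holds.

(←) This fails. Under t = F, u = F, s = T, the left side is false but the right side is true.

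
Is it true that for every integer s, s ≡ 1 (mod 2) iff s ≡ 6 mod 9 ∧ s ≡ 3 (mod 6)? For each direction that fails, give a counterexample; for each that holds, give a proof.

[⇐] If s ≡ 6 (mod 9) and s ≡ 3 (mod 6), then by the Chinese remainder theorem s ≡ 15 (mod 18). Since 15 ≡ 1 (mod 2) and 2 ∣ 18, we get s ≡ 1 (mod 2).

[⇒] This fails: s = 1 gives 1 ≡ 1 (mod 2) but 1 ≡ 1 (mod 9), so the conjunction on the right does not hold.

Not equivalent: only (⇐) holds.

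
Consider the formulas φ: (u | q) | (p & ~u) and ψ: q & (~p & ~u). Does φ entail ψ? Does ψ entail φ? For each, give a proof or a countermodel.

Only the converse holds.

Forward direction. This fails. Under q = F, u = T, p = F, the left side is true but the right side is false.

Converse. Assume the antecedent. If q is true, (u | q) | (p & ~u) reduces to true regardless of the other variables. If q is false, the antecedent cannot hold. Either way (u | q) | (p & ~u) holds.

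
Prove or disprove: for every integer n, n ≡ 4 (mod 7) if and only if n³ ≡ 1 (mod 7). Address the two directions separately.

(⇒) holds; (⇐) fails.

(→) Suppose n ≡ 4 (mod 7). Write n = 7j + 4. Then (7j + 4)³ = 343j³ + 588j² + 336j + 64 = 7(49j³ + 84j² + 48j + 9) + 1, so n³ ≡ 1 (mod 7).

(←) This fails: take n = 1. Then 1³ = 1 ≡ 1 (mod 7), yet 1 ≡ 1 (mod 7), not 4.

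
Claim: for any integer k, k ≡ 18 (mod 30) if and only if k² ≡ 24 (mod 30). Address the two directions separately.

Only the forward direction holds.

(⟹) Suppose k ≡ 18 (mod 30). Write k = 30j + 18. Then (30j + 18)² = 900j² + 1080j + 324 = 30(30j² + 36j + 10) + 24, so k² ≡ 24 (mod 30).

(⟸) This fails: take k = 12. Then 12² = 144 ≡ 24 (mod 30), yet 12 ≡ 12 (mod 30), not 18.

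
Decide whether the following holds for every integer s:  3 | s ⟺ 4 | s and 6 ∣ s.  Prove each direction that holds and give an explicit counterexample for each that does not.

(⇒) This fails: take s = 3. Certainly 3 ∣ 3, but 4 ∤ 3.

(⇐) Suppose 4 ∣ s and 6 ∣ s. Any common multiple of 4 and 6 is a multiple of their lcm; here lcm(4, 6) = 4·6/gcd(4, 6) = 24/2 = 12, so 12 ∣ s. Since 3 ∣ 12, it follows that 3 ∣ s.

Only the reverse direction holds.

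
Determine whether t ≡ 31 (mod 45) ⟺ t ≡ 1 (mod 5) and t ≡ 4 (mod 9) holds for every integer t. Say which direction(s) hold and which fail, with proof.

Both directions hold.

[⇐] If t ≡ 1 (mod 5) and t ≡ 4 (mod 9), then by the Chinese remainder theorem t ≡ 31 (mod 45). This is exactly t ≡ 31 (mod 45).

[⇒] Suppose t ≡ 31 (mod 45); write t = 45j + 31. Since 5 ∣ 45, reducing mod 5 gives t ≡ 31 ≡ 1 (mod 5); since 9 ∣ 45, reducing mod 9 gives t ≡ 31 ≡ 4 (mod 9).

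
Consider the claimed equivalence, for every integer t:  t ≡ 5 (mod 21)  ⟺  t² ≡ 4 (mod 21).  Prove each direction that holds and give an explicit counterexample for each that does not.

The forward direction holds; the converse fails.

(→) Suppose t ≡ 5 (mod 21). Write t = 21j + 5. Then (21j + 5)² = 441j² + 210j + 25 = 21(21j² + 10j + 1) + 4, so t² ≡ 4 (mod 21).

(←) This fails: take t = 2. Then 2² = 4 ≡ 4 (mod 21), yet 2 ≡ 2 (mod 21), not 5.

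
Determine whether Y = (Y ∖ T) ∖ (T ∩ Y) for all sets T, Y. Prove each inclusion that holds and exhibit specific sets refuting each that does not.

(⟹) This inclusion fails. Take T = {1}, Y = {1}; then 1 ∈ Y but 1 ∉ (Y ∖ T) ∖ (T ∩ Y).

(⟸) Let x ∈ (Y ∖ T) ∖ (T ∩ Y). Then x ∈ Y and x ∉ T, from which x ∈ Y.

Only the reverse inclusion holds.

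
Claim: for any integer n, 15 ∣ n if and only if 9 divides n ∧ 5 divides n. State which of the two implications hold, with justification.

(⇒) This fails: take n = 15. Certainly 15 ∣ 15, but 9 ∤ 15.

(⇐) Suppose 9 ∣ n and 5 ∣ n. Any common multiple of 9 and 5 is a multiple of their lcm; here gcd(9, 5) = 1, so lcm(9, 5) = 9·5 = 45, so 45 ∣ n. Since 15 ∣ 45, it follows that 15 ∣ n.

Only the converse holds.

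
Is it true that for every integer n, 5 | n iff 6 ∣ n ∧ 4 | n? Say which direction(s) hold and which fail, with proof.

(⇒) This fails: take n = 5. Certainly 5 ∣ 5, but 6 ∤ 5.

(⇐) This fails: take n = 12. Both 6 ∣ 12 and 4 ∣ 12, yet 12 is not a multiple of 5 (since 12 = 2·5 + 2), so 5 ∤ 12.

Neither direction holds.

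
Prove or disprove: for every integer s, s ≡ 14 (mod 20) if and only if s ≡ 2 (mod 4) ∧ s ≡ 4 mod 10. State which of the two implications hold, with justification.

Both directions hold; the statement is true.

(⇒) Suppose s ≡ 14 (mod 20); write s = 20j + 14. Since 4 ∣ 20, reducing mod 4 gives s ≡ 14 ≡ 2 (mod 4); since 10 ∣ 20, reducing mod 10 gives s ≡ 14 ≡ 4 (mod 10).

(⇐) Conversely, if s ≡ 2 (mod 4) and s ≡ 4 (mod 10), then by the Chinese remainder theorem s ≡ 14 (mod 20). This is exactly s ≡ 14 (mod 20).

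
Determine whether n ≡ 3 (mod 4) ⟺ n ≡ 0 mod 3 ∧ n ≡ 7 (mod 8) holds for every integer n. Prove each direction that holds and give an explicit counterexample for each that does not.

The forward direction fails; the converse holds.

(⟹) This fails: n = 3 gives 3 ≡ 3 (mod 4) but 3 ≡ 3 (mod 8), so the conjunction on the right does not hold.

(⟸) Conversely, if n ≡ 0 (mod 3) and n ≡ 7 (mod 8), then by the Chinese remainder theorem n ≡ 15 (mod 24). Since 15 ≡ 3 (mod 4) and 4 ∣ 24, we get n ≡ 3 (mod 4).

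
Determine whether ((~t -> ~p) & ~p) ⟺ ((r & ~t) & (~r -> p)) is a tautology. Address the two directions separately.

(→) This fails. Under p = F, r = F, t = F, the left side is true but the right side is false.

(←) This fails. Under p = T, r = T, t = F, the left side is false but the right side is true.

Neither direction holds.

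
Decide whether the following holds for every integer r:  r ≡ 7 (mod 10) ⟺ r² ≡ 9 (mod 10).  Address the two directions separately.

(→) Suppose r ≡ 7 (mod 10). Write r = 10j + 7. Then (10j + 7)² = 100j² + 140j + 49 = 10(10j² + 14j + 4) + 9, so r² ≡ 9 (mod 10).

(←) This fails: take r = 3. Then 3² = 9 ≡ 9 (mod 10), yet 3 ≡ 3 (mod 10), not 7.

Only the forward direction holds.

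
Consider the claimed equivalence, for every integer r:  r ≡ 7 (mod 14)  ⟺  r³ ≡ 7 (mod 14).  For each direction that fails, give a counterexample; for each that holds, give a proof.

[⇒] Suppose r ≡ 7 (mod 14). Write r = 14j + 7. Then (14j + 7)³ = 2744j³ + 4116j² + 2058j + 343 = 14(196j³ + 294j² + 147j + 24) + 7, so r³ ≡ 7 (mod 14).

[⇐] Conversely, suppose r³ ≡ 7 (mod 14). The only residue r in {0, …, 13} with r³ ≡ 7 (mod 14) is r = 7, so r ≡ 7 (mod 14).

Equivalent; both directions hold.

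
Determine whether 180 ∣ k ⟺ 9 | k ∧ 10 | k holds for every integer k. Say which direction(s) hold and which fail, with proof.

Converse. This fails: take k = 90. Both 9 ∣ 90 and 10 ∣ 90, yet 90 is not a multiple of 180 (since 90 = 0·180 + 90), so 180 ∤ 90.

Forward direction. If 180 ∣ k, write k = 180q. Since 180 = 20·9, k = 9·(20q), so 9 ∣ k; and since 180 = 18·10, k = 10·(18q), so 10 ∣ k.

Only the forward implication holds.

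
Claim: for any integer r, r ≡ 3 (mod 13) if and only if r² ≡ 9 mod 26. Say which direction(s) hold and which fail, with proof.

Neither implication holds.

(→) This fails: take r = 16. Then 16 ≡ 3 (mod 13), but 16² = 256 ≡ 22 (mod 26), not 9.

(←) This fails: take r = 23. Then 23² = 529 ≡ 9 (mod 26), yet 23 ≡ 10 (mod 13), not 3.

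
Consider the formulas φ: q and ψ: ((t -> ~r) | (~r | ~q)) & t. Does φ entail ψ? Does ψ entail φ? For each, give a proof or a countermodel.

Neither direction holds.

(→) This fails. Under t = F, r = F, q = T, the left side is true but the right side is false.

(←) This fails. Under t = T, r = F, q = F, the left side is false but the right side is true.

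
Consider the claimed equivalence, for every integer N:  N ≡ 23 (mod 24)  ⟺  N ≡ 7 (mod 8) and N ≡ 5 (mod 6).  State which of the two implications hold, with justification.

Both directions hold; the statement is true.

[⇒] Suppose N ≡ 23 (mod 24); write N = 24j + 23. Since 8 ∣ 24, reducing mod 8 gives N ≡ 23 ≡ 7 (mod 8); since 6 ∣ 24, reducing mod 6 gives N ≡ 23 ≡ 5 (mod 6).

[⇐] Conversely, if N ≡ 7 (mod 8) and N ≡ 5 (mod 6), then by the Chinese remainder theorem N ≡ 23 (mod 24). This is exactly N ≡ 23 (mod 24).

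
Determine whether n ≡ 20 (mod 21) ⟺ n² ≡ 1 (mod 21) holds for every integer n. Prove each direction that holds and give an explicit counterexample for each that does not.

Only the forward implication holds.

(→) Suppose n ≡ 20 (mod 21). Write n = 21j + 20. Then (21j + 20)² = 441j² + 840j + 400 = 21(21j² + 40j + 19) + 1, so n² ≡ 1 (mod 21).

(←) This fails: take n = 1. Then 1² = 1 ≡ 1 (mod 21), yet 1 ≡ 1 (mod 21), not 20.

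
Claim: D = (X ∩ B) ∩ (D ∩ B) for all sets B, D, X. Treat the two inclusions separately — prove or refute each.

Only the reverse inclusion holds.

(⟸) Let x ∈ (X ∩ B) ∩ (D ∩ B). Then x ∈ B ∩ D ∩ X, from which x ∈ D.

(⟹) This inclusion fails. Take B = ∅, D = {1}, X = ∅; then 1 ∈ D but 1 ∉ (X ∩ B) ∩ (D ∩ B).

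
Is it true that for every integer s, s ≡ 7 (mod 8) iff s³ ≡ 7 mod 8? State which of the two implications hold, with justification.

Both implications hold.

(←) Suppose s³ ≡ 7 (mod 8). The only residue r in {0, …, 7} with r³ ≡ 7 (mod 8) is r = 7, so s ≡ 7 (mod 8).

(→) Suppose s ≡ 7 (mod 8). Write s = 8j + 7. Then (8j + 7)³ = 512j³ + 1344j² + 1176j + 343 = 8(64j³ + 168j² + 147j + 42) + 7, so s³ ≡ 7 (mod 8).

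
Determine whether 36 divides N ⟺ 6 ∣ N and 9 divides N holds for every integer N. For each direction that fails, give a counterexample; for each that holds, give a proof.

(⇒) If 36 ∣ N, write N = 36q. Since 36 = 6·6, N = 6·(6q), so 6 ∣ N; and since 36 = 4·9, N = 9·(4q), so 9 ∣ N.

(⇐) This fails: take N = 18. Both 6 ∣ 18 and 9 ∣ 18, yet 18 is not a multiple of 36 (since 18 = 0·36 + 18), so 36 ∤ 18.

Not equivalent: only (⇒) holds.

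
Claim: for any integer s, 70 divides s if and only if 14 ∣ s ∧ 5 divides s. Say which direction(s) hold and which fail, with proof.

Both directions hold; the statement is true.

(⟹) If 70 ∣ s, write s = 70q. Since 70 = 5·14, s = 14·(5q), so 14 ∣ s; and since 70 = 14·5, s = 5·(14q), so 5 ∣ s.

(⟸) Suppose 14 ∣ s and 5 ∣ s. Any common multiple of 14 and 5 is a multiple of their lcm; here gcd(14, 5) = 1, so lcm(14, 5) = 14·5 = 70, so 70 ∣ s.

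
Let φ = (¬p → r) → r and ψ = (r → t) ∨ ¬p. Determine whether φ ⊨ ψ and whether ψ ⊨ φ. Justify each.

(⇒) fails and (⇐) fails.

(⟹) This fails. Under t = F, r = T, p = T, the left side is true but the right side is false.

(⟸) This fails. Under t = F, r = F, p = T, the left side is false but the right side is true.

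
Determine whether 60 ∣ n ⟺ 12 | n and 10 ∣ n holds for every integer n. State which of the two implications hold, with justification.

Both implications hold.

(←) Suppose 12 ∣ n and 10 ∣ n. Any common multiple of 12 and 10 is a multiple of their lcm; here lcm(12, 10) = 12·10/gcd(12, 10) = 120/2 = 60, so 60 ∣ n.

(→) If 60 ∣ n, write n = 60q. Since 60 = 5·12, n = 12·(5q), so 12 ∣ n; and since 60 = 6·10, n = 10·(6q), so 10 ∣ n.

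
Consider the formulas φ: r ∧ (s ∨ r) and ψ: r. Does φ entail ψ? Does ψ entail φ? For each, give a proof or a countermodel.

The biconditional holds.

Forward direction. Assume the antecedent. If s is true, the antecedent forces (s = T, r = T), and r holds there. If s is false, the antecedent forces (s = F, r = T), and r holds there. Either way r holds.

Converse. Assume the antecedent. If s is true, the antecedent forces (s = T, r = T), and r ∧ (s ∨ r) holds there. If s is false, the antecedent forces (s = F, r = T), and r ∧ (s ∨ r) holds there. Either way r ∧ (s ∨ r) holds.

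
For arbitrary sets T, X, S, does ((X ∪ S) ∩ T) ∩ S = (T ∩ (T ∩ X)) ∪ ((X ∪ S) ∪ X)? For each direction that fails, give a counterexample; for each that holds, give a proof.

The sets are not equal: only the forward inclusion holds.

(⊆) Let x ∈ ((X ∪ S) ∩ T) ∩ S. Then either x ∈ T ∩ S and x ∉ X; or x ∈ T ∩ X ∩ S. In each case x ∈ (T ∩ (T ∩ X)) ∪ ((X ∪ S) ∪ X), so ((X ∪ S) ∩ T) ∩ S ⊆ (T ∩ (T ∩ X)) ∪ ((X ∪ S) ∪ X).

(⊇) This inclusion fails. Take T = ∅, X = {1}, S = ∅; then 1 ∈ (T ∩ (T ∩ X)) ∪ ((X ∪ S) ∪ X) but 1 ∉ ((X ∪ S) ∩ T) ∩ S.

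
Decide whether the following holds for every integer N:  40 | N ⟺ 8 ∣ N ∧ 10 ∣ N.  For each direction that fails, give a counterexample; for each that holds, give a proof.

Both directions hold; the statement is true.

[⇒] If 40 ∣ N, write N = 40q. Since 40 = 5·8, N = 8·(5q), so 8 ∣ N; and since 40 = 4·10, N = 10·(4q), so 10 ∣ N.

[⇐] Suppose 8 ∣ N and 10 ∣ N. Any common multiple of 8 and 10 is a multiple of their lcm; here lcm(8, 10) = 8·10/gcd(8, 10) = 80/2 = 40, so 40 ∣ N.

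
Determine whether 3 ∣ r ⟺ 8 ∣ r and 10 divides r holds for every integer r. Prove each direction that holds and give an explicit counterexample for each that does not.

Both directions fail.

(→) This fails: take r = 3. Certainly 3 ∣ 3, but 8 ∤ 3.

(←) This fails: take r = 40. Both 8 ∣ 40 and 10 ∣ 40, yet 40 is not a multiple of 3 (since 40 = 13·3 + 1), so 3 ∤ 40.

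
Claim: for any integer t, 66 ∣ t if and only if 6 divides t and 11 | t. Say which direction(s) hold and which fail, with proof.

Both directions hold; the statement is true.

[⇒] If 66 ∣ t, write t = 66q. Since 66 = 11·6, t = 6·(11q), so 6 ∣ t; and since 66 = 6·11, t = 11·(6q), so 11 ∣ t.

[⇐] Suppose 6 ∣ t and 11 ∣ t. Any common multiple of 6 and 11 is a multiple of their lcm; here gcd(6, 11) = 1, so lcm(6, 11) = 6·11 = 66, so 66 ∣ t.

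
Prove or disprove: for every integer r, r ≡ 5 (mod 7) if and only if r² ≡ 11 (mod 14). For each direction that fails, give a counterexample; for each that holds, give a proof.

Both directions fail.

(→) This fails: take r = 12. Then 12 ≡ 5 (mod 7), but 12² = 144 ≡ 4 (mod 14), not 11.

(←) This fails: take r = 9. Then 9² = 81 ≡ 11 (mod 14), yet 9 ≡ 2 (mod 7), not 5.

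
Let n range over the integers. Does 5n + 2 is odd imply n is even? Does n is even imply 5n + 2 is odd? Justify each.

(⇒) fails and (⇐) fails.

Forward direction. This fails: n = 1 gives 5n + 2 = 7, which is odd, but 1 is odd, not even.

Converse. This also fails: n = 4 is even, but 5n + 2 = 22 is even, not odd.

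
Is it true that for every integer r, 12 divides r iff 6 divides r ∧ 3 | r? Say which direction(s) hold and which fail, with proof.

(⇒) If 12 ∣ r, write r = 12q. Since 12 = 2·6, r = 6·(2q), so 6 ∣ r; and since 12 = 4·3, r = 3·(4q), so 3 ∣ r.

(⇐) This fails: take r = 6. Both 6 ∣ 6 and 3 ∣ 6, yet 6 is not a multiple of 12 (since 6 = 0·12 + 6), so 12 ∤ 6.

The forward direction holds; the converse fails.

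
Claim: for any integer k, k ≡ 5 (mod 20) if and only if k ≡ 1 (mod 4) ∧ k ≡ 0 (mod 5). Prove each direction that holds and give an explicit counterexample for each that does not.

The biconditional holds.

(⇐) If k ≡ 1 (mod 4) and k ≡ 0 (mod 5), then by the Chinese remainder theorem k ≡ 5 (mod 20). This is exactly k ≡ 5 (mod 20).

(⇒) Suppose k ≡ 5 (mod 20); write k = 20j + 5. Since 4 ∣ 20, reducing mod 4 gives k ≡ 5 ≡ 1 (mod 4); since 5 ∣ 20, reducing mod 5 gives k ≡ 5 ≡ 0 (mod 5).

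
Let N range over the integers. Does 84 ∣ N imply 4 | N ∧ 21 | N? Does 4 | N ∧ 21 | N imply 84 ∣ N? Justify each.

(→) If 84 ∣ N, write N = 84q. Since 84 = 21·4, N = 4·(21q), so 4 ∣ N; and since 84 = 4·21, N = 21·(4q), so 21 ∣ N.

(←) Suppose 4 ∣ N and 21 ∣ N. Any common multiple of 4 and 21 is a multiple of their lcm; here gcd(4, 21) = 1, so lcm(4, 21) = 4·21 = 84, so 84 ∣ N.

Both directions hold.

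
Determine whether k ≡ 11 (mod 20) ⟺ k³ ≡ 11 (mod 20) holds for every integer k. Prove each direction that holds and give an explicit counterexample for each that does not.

Forward direction. Suppose k ≡ 11 (mod 20). Write k = 20j + 11. Then (20j + 11)³ = 8000j³ + 13200j² + 7260j + 1331 = 20(400j³ + 660j² + 363j + 66) + 11, so k³ ≡ 11 (mod 20).

Converse. Suppose k³ ≡ 11 (mod 20). The only residue r in {0, …, 19} with r³ ≡ 11 (mod 20) is r = 11, so k ≡ 11 (mod 20).

The biconditional holds.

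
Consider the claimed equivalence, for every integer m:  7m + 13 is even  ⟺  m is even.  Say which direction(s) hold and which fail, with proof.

Neither implication holds.

[⇒] This fails: m = 1 gives 7m + 13 = 20, which is even, but 1 is odd, not even.

[⇐] This also fails: m = 4 is even, but 7m + 13 = 41 is odd, not even.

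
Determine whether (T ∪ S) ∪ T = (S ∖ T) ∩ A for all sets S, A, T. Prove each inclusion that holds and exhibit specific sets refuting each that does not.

(⊆) fails; (⊇) holds.

(⊆) This inclusion fails. Take S = {1}, A = ∅, T = ∅; then 1 ∈ (T ∪ S) ∪ T but 1 ∉ (S ∖ T) ∩ A.

(⊇) Let x ∈ (S ∖ T) ∩ A. Then x ∈ S ∩ A and x ∉ T, from which x ∈ (T ∪ S) ∪ T.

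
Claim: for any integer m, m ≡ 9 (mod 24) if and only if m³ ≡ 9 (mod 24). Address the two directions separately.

Forward direction. Suppose m ≡ 9 (mod 24). Write m = 24j + 9. Then (24j + 9)³ = 13824j³ + 15552j² + 5832j + 729 = 24(576j³ + 648j² + 243j + 30) + 9, so m³ ≡ 9 (mod 24).

Converse. Suppose m³ ≡ 9 (mod 24). The only residue r in {0, …, 23} with r³ ≡ 9 (mod 24) is r = 9, so m ≡ 9 (mod 24).

The biconditional holds.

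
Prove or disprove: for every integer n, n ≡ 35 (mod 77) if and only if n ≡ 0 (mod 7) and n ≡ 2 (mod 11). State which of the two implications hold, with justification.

The biconditional holds.

(⟹) Suppose n ≡ 35 (mod 77); write n = 77j + 35. Since 7 ∣ 77, reducing mod 7 gives n ≡ 35 ≡ 0 (mod 7); since 11 ∣ 77, reducing mod 11 gives n ≡ 35 ≡ 2 (mod 11).

(⟸) Conversely, if n ≡ 0 (mod 7) and n ≡ 2 (mod 11), then by the Chinese remainder theorem n ≡ 35 (mod 77). This is exactly n ≡ 35 (mod 77).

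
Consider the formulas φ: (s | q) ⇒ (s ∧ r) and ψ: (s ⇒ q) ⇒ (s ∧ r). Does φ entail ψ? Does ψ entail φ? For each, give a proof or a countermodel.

Neither direction holds.

(⟹) This fails. Under s = F, r = F, q = F, the left side is true but the right side is false.

(⟸) This fails. Under s = T, r = F, q = F, the left side is false but the right side is true.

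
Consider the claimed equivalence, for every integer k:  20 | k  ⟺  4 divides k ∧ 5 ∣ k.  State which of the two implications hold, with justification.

The biconditional holds.

[⇒] If 20 ∣ k, write k = 20q. Since 20 = 5·4, k = 4·(5q), so 4 ∣ k; and since 20 = 4·5, k = 5·(4q), so 5 ∣ k.

[⇐] Suppose 4 ∣ k and 5 ∣ k. Any common multiple of 4 and 5 is a multiple of their lcm; here gcd(4, 5) = 1, so lcm(4, 5) = 4·5 = 20, so 20 ∣ k.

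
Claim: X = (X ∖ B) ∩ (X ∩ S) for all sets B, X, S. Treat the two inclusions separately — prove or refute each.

Only the reverse inclusion holds.

(⊇) Let x ∈ (X ∖ B) ∩ (X ∩ S). Then x ∈ X ∩ S and x ∉ B, from which x ∈ X.

(⊆) This inclusion fails. Take B = ∅, X = {1}, S = ∅; then 1 ∈ X but 1 ∉ (X ∖ B) ∩ (X ∩ S).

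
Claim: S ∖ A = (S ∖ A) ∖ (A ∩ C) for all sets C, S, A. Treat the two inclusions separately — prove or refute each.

Forward inclusion. Let x ∈ S ∖ A. Then either x ∈ S and x ∉ C, A; or x ∈ C ∩ S and x ∉ A. In each case x ∈ (S ∖ A) ∖ (A ∩ C), so S ∖ A ⊆ (S ∖ A) ∖ (A ∩ C).

Reverse inclusion. Let x ∈ (S ∖ A) ∖ (A ∩ C). Then either x ∈ S and x ∉ C, A; or x ∈ C ∩ S and x ∉ A. In each case x ∈ S ∖ A, so (S ∖ A) ∖ (A ∩ C) ⊆ S ∖ A.

Both inclusions hold; the sets are equal.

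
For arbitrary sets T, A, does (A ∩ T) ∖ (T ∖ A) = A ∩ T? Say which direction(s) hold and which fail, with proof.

(⊆) Let x ∈ (A ∩ T) ∖ (T ∖ A). Then x ∈ T ∩ A, from which x ∈ A ∩ T.

(⊇) Let x ∈ A ∩ T. Then x ∈ T ∩ A, from which x ∈ (A ∩ T) ∖ (T ∖ A).

Both inclusions hold.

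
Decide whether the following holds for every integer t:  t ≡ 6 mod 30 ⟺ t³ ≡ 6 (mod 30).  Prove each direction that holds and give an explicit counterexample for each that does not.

(⟹) Suppose t ≡ 6 mod 30. Write t = 30j + 6. Then (30j + 6)³ = 27000j³ + 16200j² + 3240j + 216 = 30(900j³ + 540j² + 108j + 7) + 6, so t³ ≡ 6 (mod 30).

(⟸) Conversely, suppose t³ ≡ 6 (mod 30). The only residue r in {0, …, 29} with r³ ≡ 6 (mod 30) is r = 6, so t ≡ 6 (mod 30).

Both directions hold; the statement is true.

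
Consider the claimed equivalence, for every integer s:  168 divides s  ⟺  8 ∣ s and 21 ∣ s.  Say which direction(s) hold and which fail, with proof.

Converse. Suppose 8 ∣ s and 21 ∣ s. Any common multiple of 8 and 21 is a multiple of their lcm; here gcd(8, 21) = 1, so lcm(8, 21) = 8·21 = 168, so 168 ∣ s.

Forward direction. If 168 ∣ s, write s = 168q. Since 168 = 21·8, s = 8·(21q), so 8 ∣ s; and since 168 = 8·21, s = 21·(8q), so 21 ∣ s.

Equivalent; both directions hold.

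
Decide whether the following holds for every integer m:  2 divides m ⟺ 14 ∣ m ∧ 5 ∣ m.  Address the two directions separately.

(⇒) fails; (⇐) holds.

(⇒) This fails: take m = 2. Certainly 2 ∣ 2, but 14 ∤ 2.

(⇐) Suppose 14 ∣ m and 5 ∣ m. Any common multiple of 14 and 5 is a multiple of their lcm; here gcd(14, 5) = 1, so lcm(14, 5) = 14·5 = 70, so 70 ∣ m. Since 2 ∣ 70, it follows that 2 ∣ m.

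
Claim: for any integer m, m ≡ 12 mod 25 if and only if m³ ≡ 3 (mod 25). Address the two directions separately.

[⇒] Suppose m ≡ 12 mod 25. Write m = 25j + 12. Then (25j + 12)³ = 15625j³ + 22500j² + 10800j + 1728 = 25(625j³ + 900j² + 432j + 69) + 3, so m³ ≡ 3 (mod 25).

[⇐] Conversely, suppose m³ ≡ 3 (mod 25). The only residue r in {0, …, 24} with r³ ≡ 3 (mod 25) is r = 12, so m ≡ 12 (mod 25).

Both implications hold.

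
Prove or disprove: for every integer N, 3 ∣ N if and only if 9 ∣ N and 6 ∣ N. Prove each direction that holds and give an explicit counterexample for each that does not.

(→) This fails: take N = 3. Certainly 3 ∣ 3, but 9 ∤ 3.

(←) Suppose 9 ∣ N and 6 ∣ N. Any common multiple of 9 and 6 is a multiple of their lcm; here lcm(9, 6) = 9·6/gcd(9, 6) = 54/3 = 18, so 18 ∣ N. Since 3 ∣ 18, it follows that 3 ∣ N.

Only the reverse direction holds.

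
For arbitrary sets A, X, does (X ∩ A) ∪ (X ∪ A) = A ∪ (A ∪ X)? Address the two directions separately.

The two sets are equal.

Forward inclusion. Let x ∈ (X ∩ A) ∪ (X ∪ A). Then either x ∈ A and x ∉ X; or x ∈ X and x ∉ A; or x ∈ A ∩ X. In each case x ∈ A ∪ (A ∪ X), so (X ∩ A) ∪ (X ∪ A) ⊆ A ∪ (A ∪ X).

Reverse inclusion. Let x ∈ A ∪ (A ∪ X). Then either x ∈ A and x ∉ X; or x ∈ X and x ∉ A; or x ∈ A ∩ X. In each case x ∈ (X ∩ A) ∪ (X ∪ A), so A ∪ (A ∪ X) ⊆ (X ∩ A) ∪ (X ∪ A).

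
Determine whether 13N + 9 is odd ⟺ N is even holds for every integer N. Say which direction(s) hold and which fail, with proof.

Both directions hold; the statement is true.

(→) Suppose 13N + 9 is odd. Since 13 is odd, 13N and N have the same parity, so 13N + 9 ≡ N + 9 (mod 2). As 9 is odd, 13N + 9 is odd exactly when N is even. Thus N is even.

(←) Conversely, suppose N is even; write N = 2j. Then 13N + 9 = 13·(2j) + 9 = 2·13j + 9, which is odd.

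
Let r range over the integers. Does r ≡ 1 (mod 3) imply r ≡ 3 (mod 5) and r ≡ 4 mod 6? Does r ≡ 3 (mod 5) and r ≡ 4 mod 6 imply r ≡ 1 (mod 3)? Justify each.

[⇐] If r ≡ 3 (mod 5) and r ≡ 4 (mod 6), then by the Chinese remainder theorem r ≡ 28 (mod 30). Since 28 ≡ 1 (mod 3) and 3 ∣ 30, we get r ≡ 1 (mod 3).

[⇒] This fails: r = 1 gives 1 ≡ 1 (mod 3) but 1 ≡ 1 (mod 5), so the conjunction on the right does not hold.

The forward direction fails; the converse holds.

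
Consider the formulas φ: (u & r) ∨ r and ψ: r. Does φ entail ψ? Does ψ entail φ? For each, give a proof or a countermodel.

(→) Assume the antecedent. If u is true, the antecedent forces (u = T, r = T), and r holds there. If u is false, the antecedent forces (u = F, r = T), and r holds there. Either way r holds.

(←) Assume the antecedent. If u is true, the antecedent forces (u = T, r = T), and (u & r) ∨ r holds there. If u is false, the antecedent forces (u = F, r = T), and (u & r) ∨ r holds there. Either way (u & r) ∨ r holds.

Both implications hold.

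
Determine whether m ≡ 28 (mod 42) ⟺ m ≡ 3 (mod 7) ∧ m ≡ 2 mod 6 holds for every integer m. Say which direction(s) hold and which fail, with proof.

Neither direction holds.

(→) This fails: m = 28 gives 28 ≡ 28 (mod 42) but 28 ≡ 0 (mod 7), so the conjunction on the right does not hold.

(←) This fails: m = 38 satisfies both congruences on the right (38 ≡ 3 mod 7 and 38 ≡ 2 mod 6) yet 38 ≡ 38 (mod 42), not 28.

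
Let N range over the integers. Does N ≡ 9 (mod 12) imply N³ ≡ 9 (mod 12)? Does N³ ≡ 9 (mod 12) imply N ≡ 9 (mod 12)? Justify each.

(⟹) Suppose N ≡ 9 (mod 12). Write N = 12j + 9. Then (12j + 9)³ = 1728j³ + 3888j² + 2916j + 729 = 12(144j³ + 324j² + 243j + 60) + 9, so N³ ≡ 9 (mod 12).

(⟸) Conversely, suppose N³ ≡ 9 (mod 12). The only residue r in {0, …, 11} with r³ ≡ 9 (mod 12) is r = 9, so N ≡ 9 (mod 12).

The biconditional holds.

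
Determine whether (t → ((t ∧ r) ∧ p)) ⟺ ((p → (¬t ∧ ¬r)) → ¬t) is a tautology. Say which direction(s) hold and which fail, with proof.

(⇒) holds; (⇐) fails.

(→) Assume the antecedent. If t is true, the antecedent forces (t = T, r = T, p = T), and (p → (¬t ∧ ¬r)) → ¬t holds there. If t is false, (p → (¬t ∧ ¬r)) → ¬t reduces to true regardless of the other variables. Either way (p → (¬t ∧ ¬r)) → ¬t holds.

(←) This fails. Under t = T, r = F, p = T, the left side is false but the right side is true.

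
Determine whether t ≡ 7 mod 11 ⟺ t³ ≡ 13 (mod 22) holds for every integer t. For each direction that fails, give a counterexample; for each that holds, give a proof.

[⇐] The residues r modulo 22 with r³ ≡ 13 (mod 22) are exactly {7}, and each is ≡ 7 (mod 11).

[⇒] This fails: take t = 18. Then 18 ≡ 7 (mod 11), but 18³ = 5832 ≡ 2 (mod 22), not 13.

Not equivalent: only (⇐) holds.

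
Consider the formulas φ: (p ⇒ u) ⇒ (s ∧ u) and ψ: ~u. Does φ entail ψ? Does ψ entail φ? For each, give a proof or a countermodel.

(⟹) This fails. Under s = T, p = F, u = T, the left side is true but the right side is false.

(⟸) This fails. Under s = F, p = F, u = F, the left side is false but the right side is true.

Neither direction holds.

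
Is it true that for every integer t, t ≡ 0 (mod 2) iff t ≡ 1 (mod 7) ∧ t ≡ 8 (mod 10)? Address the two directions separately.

(⟸) If t ≡ 1 (mod 7) and t ≡ 8 (mod 10), then by the Chinese remainder theorem t ≡ 8 (mod 70). Since 8 ≡ 0 (mod 2) and 2 ∣ 70, we get t ≡ 0 (mod 2).

(⟹) This fails: t = 0 gives 0 ≡ 0 (mod 2) but 0 ≡ 0 (mod 7), so the conjunction on the right does not hold.

The forward direction fails; the converse holds.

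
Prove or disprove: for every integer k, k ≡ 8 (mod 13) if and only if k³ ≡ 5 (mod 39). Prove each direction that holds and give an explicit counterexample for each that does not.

Neither implication holds.

(→) This fails: take k = 21. Then 21 ≡ 8 (mod 13), but 21³ = 9261 ≡ 18 (mod 39), not 5.

(←) This fails: take k = 11. Then 11³ = 1331 ≡ 5 (mod 39), yet 11 ≡ 11 (mod 13), not 8.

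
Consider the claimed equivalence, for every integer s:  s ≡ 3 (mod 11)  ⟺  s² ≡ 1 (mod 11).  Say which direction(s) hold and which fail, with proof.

(⟹) This fails: take s = 3. Then 3 ≡ 3 (mod 11), but 3² = 9 ≡ 9 (mod 11), not 1.

(⟸) This fails: take s = 1. Then 1² = 1 ≡ 1 (mod 11), yet 1 ≡ 1 (mod 11), not 3.

Neither implication holds.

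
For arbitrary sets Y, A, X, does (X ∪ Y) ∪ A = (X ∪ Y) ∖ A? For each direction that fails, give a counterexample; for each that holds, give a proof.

(⟹) This inclusion fails. Take Y = ∅, A = {1}, X = ∅; then 1 ∈ (X ∪ Y) ∪ A but 1 ∉ (X ∪ Y) ∖ A.

(⟸) Let x ∈ (X ∪ Y) ∖ A. Then either x ∈ Y and x ∉ A, X; or x ∈ X and x ∉ Y, A; or x ∈ Y ∩ X and x ∉ A. In each case x ∈ (X ∪ Y) ∪ A, so (X ∪ Y) ∖ A ⊆ (X ∪ Y) ∪ A.

(⊆) fails; (⊇) holds.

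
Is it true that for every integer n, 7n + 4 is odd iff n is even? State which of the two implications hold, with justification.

Neither direction holds.

(⟹) This fails: n = 1 gives 7n + 4 = 11, which is odd, but 1 is odd, not even.

(⟸) This also fails: n = 2 is even, but 7n + 4 = 18 is even, not odd.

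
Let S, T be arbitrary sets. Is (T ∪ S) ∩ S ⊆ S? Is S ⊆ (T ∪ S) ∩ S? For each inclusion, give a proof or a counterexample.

Both inclusions hold.

(⊆) Let x ∈ (T ∪ S) ∩ S. Then either x ∈ S and x ∉ T; or x ∈ S ∩ T. In each case x ∈ S, so (T ∪ S) ∩ S ⊆ S.

(⊇) Let x ∈ S. Then either x ∈ S and x ∉ T; or x ∈ S ∩ T. In each case x ∈ (T ∪ S) ∩ S, so S ⊆ (T ∪ S) ∩ S.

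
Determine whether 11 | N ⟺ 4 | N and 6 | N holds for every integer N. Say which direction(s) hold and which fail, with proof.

(→) This fails: take N = 11. Certainly 11 ∣ 11, but 4 ∤ 11.

(←) This fails: take N = 12. Both 4 ∣ 12 and 6 ∣ 12, yet 12 is not a multiple of 11 (since 12 = 1·11 + 1), so 11 ∤ 12.

Neither implication holds.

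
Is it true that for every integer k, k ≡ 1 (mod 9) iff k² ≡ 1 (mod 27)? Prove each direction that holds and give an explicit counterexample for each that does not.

(⟹) This fails: take k = 10. Then 10 ≡ 1 (mod 9), but 10² = 100 ≡ 19 (mod 27), not 1.

(⟸) This fails: take k = 26. Then 26² = 676 ≡ 1 (mod 27), yet 26 ≡ 8 (mod 9), not 1.

Neither direction holds.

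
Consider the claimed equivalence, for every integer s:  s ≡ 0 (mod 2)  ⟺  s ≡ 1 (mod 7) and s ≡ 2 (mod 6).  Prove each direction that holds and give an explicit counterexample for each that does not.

Not equivalent: only (⇐) holds.

(⇒) This fails: s = 0 gives 0 ≡ 0 (mod 2) but 0 ≡ 0 (mod 7), so the conjunction on the right does not hold.

(⇐) Conversely, if s ≡ 1 (mod 7) and s ≡ 2 (mod 6), then by the Chinese remainder theorem s ≡ 8 (mod 42). Since 8 ≡ 0 (mod 2) and 2 ∣ 42, we get s ≡ 0 (mod 2).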